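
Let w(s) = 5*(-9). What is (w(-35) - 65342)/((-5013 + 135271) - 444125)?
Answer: 65387/313867 ≈ 0.20833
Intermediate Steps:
w(s) = -45
(w(-35) - 65342)/((-5013 + 135271) - 444125) = (-45 - 65342)/((-5013 + 135271) - 444125) = -65387/(130258 - 444125) = -65387/(-313867) = -65387*(-1/313867) = 65387/313867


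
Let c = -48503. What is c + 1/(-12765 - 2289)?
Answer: -730164163/15054 ≈ -48503.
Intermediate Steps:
c + 1/(-12765 - 2289) = -48503 + 1/(-12765 - 2289) = -48503 + 1/(-15054) = -48503 - 1/15054 = -730164163/15054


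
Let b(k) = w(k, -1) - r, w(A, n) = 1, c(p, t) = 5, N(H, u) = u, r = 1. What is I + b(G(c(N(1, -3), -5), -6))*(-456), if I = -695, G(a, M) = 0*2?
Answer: -695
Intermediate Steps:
G(a, M) = 0
b(k) = 0 (b(k) = 1 - 1*1 = 1 - 1 = 0)
I + b(G(c(N(1, -3), -5), -6))*(-456) = -695 + 0*(-456) = -695 + 0 = -695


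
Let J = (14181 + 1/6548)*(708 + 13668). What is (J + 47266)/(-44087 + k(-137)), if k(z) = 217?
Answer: -166903055854/35907595 ≈ -4648.1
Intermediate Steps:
J = 333728737266/1637 (J = (14181 + 1/6548)*14376 = (92857189/6548)*14376 = 333728737266/1637 ≈ 2.0387e+8)
(J + 47266)/(-44087 + k(-137)) = (333728737266/1637 + 47266)/(-44087 + 217) = (333806111708/1637)/(-43870) = (333806111708/1637)*(-1/43870) = -166903055854/35907595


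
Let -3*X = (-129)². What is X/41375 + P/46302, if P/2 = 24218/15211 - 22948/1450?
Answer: -56907673345463/422535814467375 ≈ -0.13468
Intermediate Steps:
X = -5547 (X = -⅓*(-129)² = -⅓*16641 = -5547)
P = -313945928/11027975 (P = 2*(24218/15211 - 22948/1450) = 2*(24218*(1/15211) - 22948*1/1450) = 2*(24218/15211 - 11474/725) = 2*(-156972964/11027975) = -313945928/11027975 ≈ -28.468)
X/41375 + P/46302 = -5547/41375 - 313945928/11027975/46302 = -5547*1/41375 - 313945928/11027975*1/46302 = -5547/41375 - 156972964/255308649225 = -56907673345463/422535814467375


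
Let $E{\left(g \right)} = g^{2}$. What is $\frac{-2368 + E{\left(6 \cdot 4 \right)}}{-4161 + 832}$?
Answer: $\frac{1792}{3329} \approx 0.5383$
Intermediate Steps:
$\frac{-2368 + E{\left(6 \cdot 4 \right)}}{-4161 + 832} = \frac{-2368 + \left(6 \cdot 4\right)^{2}}{-4161 + 832} = \frac{-2368 + 24^{2}}{-3329} = \left(-2368 + 576\right) \left(- \frac{1}{3329}\right) = \left(-1792\right) \left(- \frac{1}{3329}\right) = \frac{1792}{3329}$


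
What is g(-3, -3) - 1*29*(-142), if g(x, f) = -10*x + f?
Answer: 4145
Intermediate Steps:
g(x, f) = f - 10*x
g(-3, -3) - 1*29*(-142) = (-3 - 10*(-3)) - 1*29*(-142) = (-3 + 30) - 29*(-142) = 27 + 4118 = 4145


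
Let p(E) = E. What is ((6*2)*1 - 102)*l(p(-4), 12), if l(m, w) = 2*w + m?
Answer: -1800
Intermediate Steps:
l(m, w) = m + 2*w
((6*2)*1 - 102)*l(p(-4), 12) = ((6*2)*1 - 102)*(-4 + 2*12) = (12*1 - 102)*(-4 + 24) = (12 - 102)*20 = -90*20 = -1800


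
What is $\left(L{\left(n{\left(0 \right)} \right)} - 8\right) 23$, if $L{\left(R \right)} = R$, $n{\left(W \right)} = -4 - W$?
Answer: $-276$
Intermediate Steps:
$\left(L{\left(n{\left(0 \right)} \right)} - 8\right) 23 = \left(\left(-4 - 0\right) - 8\right) 23 = \left(\left(-4 + 0\right) - 8\right) 23 = \left(-4 - 8\right) 23 = \left(-12\right) 23 = -276$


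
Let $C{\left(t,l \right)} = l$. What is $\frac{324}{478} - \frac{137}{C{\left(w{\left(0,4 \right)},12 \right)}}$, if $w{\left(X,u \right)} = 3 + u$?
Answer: $- \frac{30799}{2868} \approx -10.739$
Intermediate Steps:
$\frac{324}{478} - \frac{137}{C{\left(w{\left(0,4 \right)},12 \right)}} = \frac{324}{478} - \frac{137}{12} = 324 \cdot \frac{1}{478} - \frac{137}{12} = \frac{162}{239} - \frac{137}{12} = - \frac{30799}{2868}$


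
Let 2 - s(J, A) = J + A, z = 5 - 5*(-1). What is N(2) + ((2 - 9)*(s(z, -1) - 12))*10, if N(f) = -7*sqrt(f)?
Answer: 1330 - 7*sqrt(2) ≈ 1320.1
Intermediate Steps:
z = 10 (z = 5 + 5 = 10)
s(J, A) = 2 - A - J (s(J, A) = 2 - (J + A) = 2 - (A + J) = 2 + (-A - J) = 2 - A - J)
N(2) + ((2 - 9)*(s(z, -1) - 12))*10 = -7*sqrt(2) + ((2 - 9)*((2 - 1*(-1) - 1*10) - 12))*10 = -7*sqrt(2) - 7*((2 + 1 - 10) - 12)*10 = -7*sqrt(2) - 7*(-7 - 12)*10 = -7*sqrt(2) - 7*(-19)*10 = -7*sqrt(2) + 133*10 = -7*sqrt(2) + 1330 = 1330 - 7*sqrt(2)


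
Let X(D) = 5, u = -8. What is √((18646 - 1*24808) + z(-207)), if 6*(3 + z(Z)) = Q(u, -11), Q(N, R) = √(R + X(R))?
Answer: √(-221940 + 6*I*√6)/6 ≈ 0.0025997 + 78.517*I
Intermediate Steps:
Q(N, R) = √(5 + R) (Q(N, R) = √(R + 5) = √(5 + R))
z(Z) = -3 + I*√6/6 (z(Z) = -3 + √(5 - 11)/6 = -3 + √(-6)/6 = -3 + (I*√6)/6 = -3 + I*√6/6)
√((18646 - 1*24808) + z(-207)) = √((18646 - 1*24808) + (-3 + I*√6/6)) = √((18646 - 24808) + (-3 + I*√6/6)) = √(-6162 + (-3 + I*√6/6)) = √(-6165 + I*√6/6)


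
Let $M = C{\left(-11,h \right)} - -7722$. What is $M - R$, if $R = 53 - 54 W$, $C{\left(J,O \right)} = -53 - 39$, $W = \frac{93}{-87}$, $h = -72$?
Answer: $\frac{218059}{29} \approx 7519.3$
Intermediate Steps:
$W = - \frac{31}{29}$ ($W = 93 \left(- \frac{1}{87}\right) = - \frac{31}{29} \approx -1.069$)
$C{\left(J,O \right)} = -92$
$R = \frac{3211}{29}$ ($R = 53 - - \frac{1674}{29} = 53 + \frac{1674}{29} = \frac{3211}{29} \approx 110.72$)
$M = 7630$ ($M = -92 - -7722 = -92 + 7722 = 7630$)
$M - R = 7630 - \frac{3211}{29} = \frac{218059}{29}$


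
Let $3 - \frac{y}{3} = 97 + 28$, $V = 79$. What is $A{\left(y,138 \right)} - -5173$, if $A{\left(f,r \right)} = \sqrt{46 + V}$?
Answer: $5173 + 5 \sqrt{5} \approx 5184.2$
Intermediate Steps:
$y = -366$ ($y = 9 - 3 \left(97 + 28\right) = 9 - 375 = -366$)
$A{\left(f,r \right)} = 5 \sqrt{5}$ ($A{\left(f,r \right)} = \sqrt{46 + 79} = \sqrt{125} = 5 \sqrt{5}$)
$A{\left(y,138 \right)} - -5173 = 5 \sqrt{5} - -5173 = 5 \sqrt{5} + 5173 = 5173 + 5 \sqrt{5}$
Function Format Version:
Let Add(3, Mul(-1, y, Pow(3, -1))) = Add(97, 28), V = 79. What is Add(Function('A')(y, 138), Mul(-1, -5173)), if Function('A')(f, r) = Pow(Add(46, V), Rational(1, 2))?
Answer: Add(5173, Mul(5, Pow(5, Rational(1, 2)))) ≈ 5184.2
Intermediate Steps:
y = -366 (y = Add(9, Mul(-3, Add(97, 28))) = Add(9, Mul(-3, 125)) = Add(9, -375) = -366)
Function('A')(f, r) = Mul(5, Pow(5, Rational(1, 2))) (Function('A')(f, r) = Pow(Add(46, 79), Rational(1, 2)) = Pow(125, Rational(1, 2)) = Mul(5, Pow(5, Rational(1, 2))))
Add(Function('A')(y, 138), Mul(-1, -5173)) = Add(Mul(5, Pow(5, Rational(1, 2))), Mul(-1, -5173)) = Add(Mul(5, Pow(5, Rational(1, 2))), 5173) = Add(5173, Mul(5, Pow(5, Rational(1, 2))))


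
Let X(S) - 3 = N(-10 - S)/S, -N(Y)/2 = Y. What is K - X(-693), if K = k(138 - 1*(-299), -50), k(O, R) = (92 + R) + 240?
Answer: 191981/693 ≈ 277.03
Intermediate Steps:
N(Y) = -2*Y
X(S) = 3 + (20 + 2*S)/S (X(S) = 3 + (-2*(-10 - S))/S = 3 + (20 + 2*S)/S)
k(O, R) = 332 + R
K = 282 (K = 332 - 50 = 282)
K - X(-693) = 282 - (5 + 20/(-693)) = 282 - (5 + 20*(-1/693)) = 282 - (5 - 20/693) = 282 - 1*3445/693 = 282 - 3445/693 = 191981/693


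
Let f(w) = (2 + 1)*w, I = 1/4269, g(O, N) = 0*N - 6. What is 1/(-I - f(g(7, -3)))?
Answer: 4269/76841 ≈ 0.055556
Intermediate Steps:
g(O, N) = -6 (g(O, N) = 0 - 6 = -6)
I = 1/4269 ≈ 0.00023425
f(w) = 3*w
1/(-I - f(g(7, -3))) = 1/(-1*1/4269 - 3*(-6)) = 1/(-1/4269 - 1*(-18)) = 1/(-1/4269 + 18) = 1/(76841/4269) = 4269/76841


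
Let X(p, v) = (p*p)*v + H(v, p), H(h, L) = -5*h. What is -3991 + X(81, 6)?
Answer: 35345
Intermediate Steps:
X(p, v) = -5*v + v*p² (X(p, v) = (p*p)*v - 5*v = p²*v - 5*v = v*p² - 5*v = -5*v + v*p²)
-3991 + X(81, 6) = -3991 + 6*(-5 + 81²) = -3991 + 6*(-5 + 6561) = -3991 + 6*6556 = -3991 + 39336 = 35345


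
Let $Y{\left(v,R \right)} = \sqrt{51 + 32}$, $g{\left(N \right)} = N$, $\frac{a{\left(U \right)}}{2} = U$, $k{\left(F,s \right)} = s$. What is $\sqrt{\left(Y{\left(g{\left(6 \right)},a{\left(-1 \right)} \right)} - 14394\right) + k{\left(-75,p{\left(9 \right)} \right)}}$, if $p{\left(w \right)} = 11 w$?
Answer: $\sqrt{-14295 + \sqrt{83}} \approx 119.52 i$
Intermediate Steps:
$a{\left(U \right)} = 2 U$
$Y{\left(v,R \right)} = \sqrt{83}$
$\sqrt{\left(Y{\left(g{\left(6 \right)},a{\left(-1 \right)} \right)} - 14394\right) + k{\left(-75,p{\left(9 \right)} \right)}} = \sqrt{\left(\sqrt{83} - 14394\right) + 11 \cdot 9} = \sqrt{\left(-14394 + \sqrt{83}\right) + 99} = \sqrt{-14295 + \sqrt{83}}$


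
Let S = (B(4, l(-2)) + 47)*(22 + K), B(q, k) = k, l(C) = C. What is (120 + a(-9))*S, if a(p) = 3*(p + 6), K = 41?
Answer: 314685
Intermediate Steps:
a(p) = 18 + 3*p (a(p) = 3*(6 + p) = 18 + 3*p)
S = 2835 (S = (-2 + 47)*(22 + 41) = 45*63 = 2835)
(120 + a(-9))*S = (120 + (18 + 3*(-9)))*2835 = (120 + (18 - 27))*2835 = (120 - 9)*2835 = 111*2835 = 314685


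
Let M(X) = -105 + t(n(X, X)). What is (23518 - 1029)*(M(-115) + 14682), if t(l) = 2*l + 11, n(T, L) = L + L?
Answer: 317724592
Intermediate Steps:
n(T, L) = 2*L
t(l) = 11 + 2*l
M(X) = -94 + 4*X (M(X) = -105 + (11 + 2*(2*X)) = -105 + (11 + 4*X) = -94 + 4*X)
(23518 - 1029)*(M(-115) + 14682) = (23518 - 1029)*((-94 + 4*(-115)) + 14682) = 22489*((-94 - 460) + 14682) = 22489*(-554 + 14682) = 22489*14128 = 317724592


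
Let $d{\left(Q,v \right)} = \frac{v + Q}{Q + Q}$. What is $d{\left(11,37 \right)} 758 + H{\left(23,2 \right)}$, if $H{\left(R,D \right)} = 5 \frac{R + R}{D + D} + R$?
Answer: $\frac{38155}{22} \approx 1734.3$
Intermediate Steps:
$d{\left(Q,v \right)} = \frac{Q + v}{2 Q}$
$H{\left(R,D \right)} = R + \frac{5 R}{D}$ ($H{\left(R,D \right)} = 5 \frac{2 R}{2 D} + R = 5 \cdot 2 R \frac{1}{2 D} + R = 5 \frac{R}{D} + R = \frac{5 R}{D} + R = R + \frac{5 R}{D}$)
$d{\left(11,37 \right)} 758 + H{\left(23,2 \right)} = \frac{11 + 37}{2 \cdot 11} \cdot 758 + \frac{23 \left(5 + 2\right)}{2} = \frac{1}{2} \cdot \frac{1}{11} \cdot 48 \cdot 758 + 23 \cdot \frac{1}{2} \cdot 7 = \frac{24}{11} \cdot 758 + \frac{161}{2} = \frac{18192}{11} + \frac{161}{2} = \frac{38155}{22}$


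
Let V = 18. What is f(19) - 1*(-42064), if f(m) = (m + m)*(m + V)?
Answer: 43470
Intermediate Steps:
f(m) = 2*m*(18 + m) (f(m) = (m + m)*(m + 18) = (2*m)*(18 + m) = 2*m*(18 + m))
f(19) - 1*(-42064) = 2*19*(18 + 19) - 1*(-42064) = 2*19*37 + 42064 = 1406 + 42064 = 43470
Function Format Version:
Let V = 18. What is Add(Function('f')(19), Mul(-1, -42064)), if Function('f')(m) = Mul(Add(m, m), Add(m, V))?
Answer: 43470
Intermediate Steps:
Function('f')(m) = Mul(2, m, Add(18, m)) (Function('f')(m) = Mul(Add(m, m), Add(m, 18)) = Mul(Mul(2, m), Add(18, m)) = Mul(2, m, Add(18, m)))
Add(Function('f')(19), Mul(-1, -42064)) = Add(Mul(2, 19, Add(18, 19)), Mul(-1, -42064)) = Add(Mul(2, 19, 37), 42064) = Add(1406, 42064) = 43470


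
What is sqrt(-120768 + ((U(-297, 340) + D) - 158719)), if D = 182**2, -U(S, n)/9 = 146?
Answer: I*sqrt(247677) ≈ 497.67*I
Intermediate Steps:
U(S, n) = -1314 (U(S, n) = -9*146 = -1314)
D = 33124
sqrt(-120768 + ((U(-297, 340) + D) - 158719)) = sqrt(-120768 + ((-1314 + 33124) - 158719)) = sqrt(-120768 + (31810 - 158719)) = sqrt(-120768 - 126909) = sqrt(-247677) = I*sqrt(247677)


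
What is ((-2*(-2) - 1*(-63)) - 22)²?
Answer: 2025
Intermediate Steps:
((-2*(-2) - 1*(-63)) - 22)² = ((4 + 63) - 22)² = (67 - 22)² = 45² = 2025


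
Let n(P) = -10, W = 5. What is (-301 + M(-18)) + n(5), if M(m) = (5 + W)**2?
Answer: -211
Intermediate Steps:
M(m) = 100 (M(m) = (5 + 5)**2 = 10**2 = 100)
(-301 + M(-18)) + n(5) = (-301 + 100) - 10 = -201 - 10 = -211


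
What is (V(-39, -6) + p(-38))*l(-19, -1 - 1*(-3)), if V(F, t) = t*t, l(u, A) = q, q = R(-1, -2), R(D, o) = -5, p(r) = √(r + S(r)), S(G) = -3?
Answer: -180 - 5*I*√41 ≈ -180.0 - 32.016*I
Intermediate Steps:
p(r) = √(-3 + r) (p(r) = √(r - 3) = √(-3 + r))
q = -5
l(u, A) = -5
V(F, t) = t²
(V(-39, -6) + p(-38))*l(-19, -1 - 1*(-3)) = ((-6)² + √(-3 - 38))*(-5) = (36 + √(-41))*(-5) = (36 + I*√41)*(-5) = -180 - 5*I*√41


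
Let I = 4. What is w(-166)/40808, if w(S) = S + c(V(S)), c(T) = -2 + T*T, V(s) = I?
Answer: -19/5101 ≈ -0.0037248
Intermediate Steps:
V(s) = 4
c(T) = -2 + T²
w(S) = 14 + S (w(S) = S + (-2 + 4²) = S + (-2 + 16) = S + 14 = 14 + S)
w(-166)/40808 = (14 - 166)/40808 = -152*1/40808 = -19/5101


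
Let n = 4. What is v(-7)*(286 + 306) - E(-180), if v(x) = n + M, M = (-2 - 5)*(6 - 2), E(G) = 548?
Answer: -14756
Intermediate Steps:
M = -28 (M = -7*4 = -28)
v(x) = -24 (v(x) = 4 - 28 = -24)
v(-7)*(286 + 306) - E(-180) = -24*(286 + 306) - 1*548 = -24*592 - 548 = -14208 - 548 = -14756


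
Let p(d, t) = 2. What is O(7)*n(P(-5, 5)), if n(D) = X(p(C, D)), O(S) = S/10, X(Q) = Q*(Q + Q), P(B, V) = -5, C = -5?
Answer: 28/5 ≈ 5.6000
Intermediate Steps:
X(Q) = 2*Q**2 (X(Q) = Q*(2*Q) = 2*Q**2)
O(S) = S/10 (O(S) = S*(1/10) = S/10)
n(D) = 8 (n(D) = 2*2**2 = 2*4 = 8)
O(7)*n(P(-5, 5)) = ((1/10)*7)*8 = (7/10)*8 = 28/5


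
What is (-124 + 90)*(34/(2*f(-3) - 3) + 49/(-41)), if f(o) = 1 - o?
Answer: -39066/205 ≈ -190.57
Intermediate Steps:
(-124 + 90)*(34/(2*f(-3) - 3) + 49/(-41)) = (-124 + 90)*(34/(2*(1 - 1*(-3)) - 3) + 49/(-41)) = -34*(34/(2*(1 + 3) - 3) + 49*(-1/41)) = -34*(34/(2*4 - 3) - 49/41) = -34*(34/(8 - 3) - 49/41) = -34*(34/5 - 49/41) = -34*1149/205 = -39066/205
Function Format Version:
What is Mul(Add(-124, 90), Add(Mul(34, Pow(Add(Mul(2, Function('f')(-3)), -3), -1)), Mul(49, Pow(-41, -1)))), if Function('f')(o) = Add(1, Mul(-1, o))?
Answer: Rational(-39066, 205) ≈ -190.57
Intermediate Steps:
Mul(Add(-124, 90), Add(Mul(34, Pow(Add(Mul(2, Function('f')(-3)), -3), -1)), Mul(49, Pow(-41, -1)))) = Mul(Add(-124, 90), Add(Mul(34, Pow(Add(Mul(2, Add(1, Mul(-1, -3))), -3), -1)), Mul(49, Pow(-41, -1)))) = Mul(-34, Add(Mul(34, Pow(Add(Mul(2, Add(1, 3)), -3), -1)), Mul(49, Rational(-1, 41)))) = Mul(-34, Add(Mul(34, Pow(Add(Mul(2, 4), -3), -1)), Rational(-49, 41))) = Mul(-34, Add(Mul(34, Pow(Add(8, -3), -1)), Rational(-49, 41))) = Mul(-34, Add(Mul(34, Pow(5, -1)), Rational(-49, 41))) = Mul(-34, Add(Mul(34, Rational(1, 5)), Rational(-49, 41))) = Mul(-34, Add(Rational(34, 5), Rational(-49, 41))) = Mul(-34, Rational(1149, 205)) = Rational(-39066, 205)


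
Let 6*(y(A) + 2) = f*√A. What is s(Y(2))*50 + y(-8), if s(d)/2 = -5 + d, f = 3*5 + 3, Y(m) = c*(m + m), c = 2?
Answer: 298 + 6*I*√2 ≈ 298.0 + 8.4853*I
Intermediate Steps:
Y(m) = 4*m (Y(m) = 2*(m + m) = 2*(2*m) = 4*m)
f = 18 (f = 15 + 3 = 18)
s(d) = -10 + 2*d (s(d) = 2*(-5 + d) = -10 + 2*d)
y(A) = -2 + 3*√A (y(A) = -2 + (18*√A)/6 = -2 + 3*√A)
s(Y(2))*50 + y(-8) = (-10 + 2*(4*2))*50 + (-2 + 3*√(-8)) = (-10 + 2*8)*50 + (-2 + 3*(2*I*√2)) = (-10 + 16)*50 + (-2 + 6*I*√2) = 6*50 + (-2 + 6*I*√2) = 300 + (-2 + 6*I*√2) = 298 + 6*I*√2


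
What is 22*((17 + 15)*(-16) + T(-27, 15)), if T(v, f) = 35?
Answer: -10494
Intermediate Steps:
22*((17 + 15)*(-16) + T(-27, 15)) = 22*((17 + 15)*(-16) + 35) = 22*(32*(-16) + 35) = 22*(-512 + 35) = 22*(-477) = -10494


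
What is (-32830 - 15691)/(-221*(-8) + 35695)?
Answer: -48521/37463 ≈ -1.2952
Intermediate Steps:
(-32830 - 15691)/(-221*(-8) + 35695) = -48521/(1768 + 35695) = -48521/37463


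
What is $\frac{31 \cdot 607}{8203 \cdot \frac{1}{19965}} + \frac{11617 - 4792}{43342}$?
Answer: $\frac{1252526110845}{27348802} \approx 45798.0$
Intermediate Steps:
$\frac{31 \cdot 607}{8203 \cdot \frac{1}{19965}} + \frac{11617 - 4792}{43342} = \frac{18817}{8203 \cdot \frac{1}{19965}} + 6825 \cdot \frac{1}{43342} = \frac{18817}{\frac{8203}{19965}} + \frac{525}{3334} = 18817 \cdot \frac{19965}{8203} + \frac{525}{3334} = \frac{375681405}{8203} + \frac{525}{3334} = \frac{1252526110845}{27348802}$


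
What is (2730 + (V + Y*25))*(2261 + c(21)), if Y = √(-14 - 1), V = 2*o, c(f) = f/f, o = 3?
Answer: 6188832 + 56550*I*√15 ≈ 6.1888e+6 + 2.1902e+5*I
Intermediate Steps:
c(f) = 1
V = 6 (V = 2*3 = 6)
Y = I*√15 (Y = √(-15) = I*√15 ≈ 3.873*I)
(2730 + (V + Y*25))*(2261 + c(21)) = (2730 + (6 + (I*√15)*25))*(2261 + 1) = (2730 + (6 + 25*I*√15))*2262 = (2736 + 25*I*√15)*2262 = 6188832 + 56550*I*√15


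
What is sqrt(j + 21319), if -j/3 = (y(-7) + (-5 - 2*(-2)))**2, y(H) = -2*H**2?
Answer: 2*I*sqrt(2021) ≈ 89.911*I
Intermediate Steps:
j = -29403 (j = -3*(-2*(-7)**2 + (-5 - 2*(-2)))**2 = -3*(-2*49 + (-5 + 4))**2 = -3*(-98 - 1)**2 = -3*(-99)**2 = -3*9801 = -29403)
sqrt(j + 21319) = sqrt(-29403 + 21319) = sqrt(-8084) = 2*I*sqrt(2021)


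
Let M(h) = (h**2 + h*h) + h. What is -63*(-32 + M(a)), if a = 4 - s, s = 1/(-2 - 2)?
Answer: -4221/8 ≈ -527.63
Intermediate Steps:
s = -1/4 (s = 1/(-4) = -1/4 ≈ -0.25000)
a = 17/4 (a = 4 - 1*(-1/4) = 4 + 1/4 = 17/4 ≈ 4.2500)
M(h) = h + 2*h**2 (M(h) = (h**2 + h**2) + h = 2*h**2 + h = h + 2*h**2)
-63*(-32 + M(a)) = -63*(-32 + 17*(1 + 2*(17/4))/4) = -63*(-32 + 17*(1 + 17/2)/4) = -63*(-32 + (17/4)*(19/2)) = -63*(-32 + 323/8) = -63*67/8 = -4221/8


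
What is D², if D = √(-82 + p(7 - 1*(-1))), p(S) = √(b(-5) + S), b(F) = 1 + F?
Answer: -80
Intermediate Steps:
p(S) = √(-4 + S) (p(S) = √((1 - 5) + S) = √(-4 + S))
D = 4*I*√5 (D = √(-82 + √(-4 + (7 - 1*(-1)))) = √(-82 + √(-4 + (7 + 1))) = √(-82 + √(-4 + 8)) = √(-82 + √4) = √(-82 + 2) = √(-80) = 4*I*√5 ≈ 8.9443*I)
D² = (4*I*√5)² = -80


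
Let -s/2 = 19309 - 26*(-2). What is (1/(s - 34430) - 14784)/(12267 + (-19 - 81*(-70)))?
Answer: -1081479169/1310737536 ≈ -0.82509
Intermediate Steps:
s = -38722 (s = -2*(19309 - 26*(-2)) = -2*(19309 - 1*(-52)) = -2*(19309 + 52) = -2*19361 = -38722)
(1/(s - 34430) - 14784)/(12267 + (-19 - 81*(-70))) = (1/(-38722 - 34430) - 14784)/(12267 + (-19 - 81*(-70))) = (1/(-73152) - 14784)/(12267 + (-19 + 5670)) = (-1/73152 - 14784)/(12267 + 5651) = -1081479169/73152/17918 = -1081479169/73152*1/17918 = -1081479169/1310737536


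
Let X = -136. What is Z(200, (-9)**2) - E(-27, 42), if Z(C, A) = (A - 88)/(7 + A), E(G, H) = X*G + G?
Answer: -320767/88 ≈ -3645.1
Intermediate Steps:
E(G, H) = -135*G (E(G, H) = -136*G + G = -135*G)
Z(C, A) = (-88 + A)/(7 + A)
Z(200, (-9)**2) - E(-27, 42) = (-88 + (-9)**2)/(7 + (-9)**2) - (-135)*(-27) = (-88 + 81)/(7 + 81) - 1*3645 = -7/88 - 3645 = -320767/88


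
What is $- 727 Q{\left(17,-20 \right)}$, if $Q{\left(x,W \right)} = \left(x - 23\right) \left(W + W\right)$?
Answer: $-174480$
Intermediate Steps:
$Q{\left(x,W \right)} = 2 W \left(-23 + x\right)$ ($Q{\left(x,W \right)} = \left(-23 + x\right) 2 W = 2 W \left(-23 + x\right)$)
$- 727 Q{\left(17,-20 \right)} = - 727 \cdot 2 \left(-20\right) \left(-23 + 17\right) = - 727 \cdot 2 \left(-20\right) \left(-6\right) = \left(-727\right) 240 = -174480$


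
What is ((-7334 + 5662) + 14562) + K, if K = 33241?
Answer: 46131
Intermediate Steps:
((-7334 + 5662) + 14562) + K = ((-7334 + 5662) + 14562) + 33241 = (-1672 + 14562) + 33241 = 12890 + 33241 = 46131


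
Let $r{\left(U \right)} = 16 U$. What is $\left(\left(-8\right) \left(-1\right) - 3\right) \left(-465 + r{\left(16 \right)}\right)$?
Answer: $-1045$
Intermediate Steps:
$\left(\left(-8\right) \left(-1\right) - 3\right) \left(-465 + r{\left(16 \right)}\right) = \left(\left(-8\right) \left(-1\right) - 3\right) \left(-465 + 16 \cdot 16\right) = \left(8 - 3\right) \left(-465 + 256\right) = 5 \left(-209\right) = -1045$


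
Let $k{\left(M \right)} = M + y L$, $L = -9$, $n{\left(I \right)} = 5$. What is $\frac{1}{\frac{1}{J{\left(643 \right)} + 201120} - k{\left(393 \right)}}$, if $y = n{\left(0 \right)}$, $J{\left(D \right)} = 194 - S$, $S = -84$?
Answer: $- \frac{201398}{70086503} \approx -0.0028736$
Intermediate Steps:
$J{\left(D \right)} = 278$ ($J{\left(D \right)} = 194 - -84 = 194 + 84 = 278$)
$y = 5$
$k{\left(M \right)} = -45 + M$ ($k{\left(M \right)} = M + 5 \left(-9\right) = M - 45 = -45 + M$)
$\frac{1}{\frac{1}{J{\left(643 \right)} + 201120} - k{\left(393 \right)}} = \frac{1}{\frac{1}{278 + 201120} - \left(-45 + 393\right)} = \frac{1}{\frac{1}{201398} - 348} = \frac{1}{- \frac{70086503}{201398}} = - \frac{201398}{70086503}$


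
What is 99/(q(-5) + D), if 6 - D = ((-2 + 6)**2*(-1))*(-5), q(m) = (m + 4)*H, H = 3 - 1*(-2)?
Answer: -99/79 ≈ -1.2532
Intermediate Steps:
H = 5 (H = 3 + 2 = 5)
q(m) = 20 + 5*m (q(m) = (m + 4)*5 = (4 + m)*5 = 20 + 5*m)
D = -74 (D = 6 - (-2 + 6)**2*(-1)*(-5) = 6 - 4**2*(-1)*(-5) = 6 - 16*(-1)*(-5) = 6 - (-16)*(-5) = 6 - 1*80 = 6 - 80 = -74)
99/(q(-5) + D) = 99/((20 + 5*(-5)) - 74) = 99/((20 - 25) - 74) = 99/(-5 - 74) = 99/(-79) = 99*(-1/79) = -99/79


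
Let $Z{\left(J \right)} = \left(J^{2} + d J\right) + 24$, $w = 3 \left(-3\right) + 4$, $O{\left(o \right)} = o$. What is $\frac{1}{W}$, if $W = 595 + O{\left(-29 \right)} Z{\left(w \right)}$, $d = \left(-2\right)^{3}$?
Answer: $- \frac{1}{1986} \approx -0.00050353$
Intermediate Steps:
$d = -8$
$w = -5$ ($w = -9 + 4 = -5$)
$Z{\left(J \right)} = 24 + J^{2} - 8 J$ ($Z{\left(J \right)} = \left(J^{2} - 8 J\right) + 24 = 24 + J^{2} - 8 J$)
$W = -1986$ ($W = 595 - 29 \left(24 + \left(-5\right)^{2} - -40\right) = 595 - 29 \left(24 + 25 + 40\right) = 595 - 2581 = -1986$)
$\frac{1}{W} = \frac{1}{-1986} = - \frac{1}{1986}$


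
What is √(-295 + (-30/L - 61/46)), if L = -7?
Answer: I*√30279914/322 ≈ 17.089*I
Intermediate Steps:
√(-295 + (-30/L - 61/46)) = √(-295 + (-30/(-7) - 61/46)) = √(-295 + (-30*(-⅐) - 61*1/46)) = √(-295 + (30/7 - 61/46)) = √(-295 + 953/322) = √(-94037/322) = I*√30279914/322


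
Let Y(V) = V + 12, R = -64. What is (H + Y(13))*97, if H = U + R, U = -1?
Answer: -3880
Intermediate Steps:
H = -65 (H = -1 - 64 = -65)
Y(V) = 12 + V
(H + Y(13))*97 = (-65 + (12 + 13))*97 = (-65 + 25)*97 = -40*97 = -3880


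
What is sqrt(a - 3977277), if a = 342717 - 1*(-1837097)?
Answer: I*sqrt(1797463) ≈ 1340.7*I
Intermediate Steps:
a = 2179814 (a = 342717 + 1837097 = 2179814)
sqrt(a - 3977277) = sqrt(2179814 - 3977277) = sqrt(-1797463) = I*sqrt(1797463)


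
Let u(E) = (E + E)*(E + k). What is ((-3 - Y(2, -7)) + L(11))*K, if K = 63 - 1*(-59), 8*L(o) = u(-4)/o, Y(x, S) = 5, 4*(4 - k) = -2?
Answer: -10797/11 ≈ -981.54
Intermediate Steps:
k = 9/2 (k = 4 - ¼*(-2) = 4 + ½ = 9/2 ≈ 4.5000)
u(E) = 2*E*(9/2 + E) (u(E) = (E + E)*(E + 9/2) = (2*E)*(9/2 + E) = 2*E*(9/2 + E))
L(o) = -1/(2*o) (L(o) = ((-4*(9 + 2*(-4)))/o)/8 = ((-4*(9 - 8))/o)/8 = ((-4*1)/o)/8 = (-4/o)/8 = -1/(2*o))
K = 122 (K = 63 + 59 = 122)
((-3 - Y(2, -7)) + L(11))*K = ((-3 - 1*5) - ½/11)*122 = ((-3 - 5) - ½*1/11)*122 = (-8 - 1/22)*122 = -177/22*122 = -10797/11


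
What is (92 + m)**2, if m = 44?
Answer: 18496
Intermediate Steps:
(92 + m)**2 = (92 + 44)**2 = 136**2 = 18496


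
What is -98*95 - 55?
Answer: -9365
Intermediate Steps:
-98*95 - 55 = -9310 - 55 = -9365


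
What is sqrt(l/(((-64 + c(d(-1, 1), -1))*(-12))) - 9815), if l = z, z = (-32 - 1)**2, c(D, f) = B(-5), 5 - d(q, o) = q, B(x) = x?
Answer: I*sqrt(20765757)/46 ≈ 99.064*I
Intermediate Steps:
d(q, o) = 5 - q
c(D, f) = -5
z = 1089 (z = (-33)**2 = 1089)
l = 1089
sqrt(l/(((-64 + c(d(-1, 1), -1))*(-12))) - 9815) = sqrt(1089/(((-64 - 5)*(-12))) - 9815) = sqrt(1089/((-69*(-12))) - 9815) = sqrt(1089/828 - 9815) = sqrt(1089*(1/828) - 9815) = sqrt(121/92 - 9815) = sqrt(-902859/92) = I*sqrt(20765757)/46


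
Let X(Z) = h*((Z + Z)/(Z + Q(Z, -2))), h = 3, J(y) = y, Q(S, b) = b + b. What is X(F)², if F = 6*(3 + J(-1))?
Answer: 81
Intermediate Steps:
Q(S, b) = 2*b
F = 12 (F = 6*(3 - 1) = 6*2 = 12)
X(Z) = 6*Z/(-4 + Z) (X(Z) = 3*((Z + Z)/(Z + 2*(-2))) = 3*((2*Z)/(Z - 4)) = 3*((2*Z)/(-4 + Z)) = 3*(2*Z/(-4 + Z)) = 6*Z/(-4 + Z))
X(F)² = (6*12/(-4 + 12))² = (6*12/8)² = (6*12*(⅛))² = 9² = 81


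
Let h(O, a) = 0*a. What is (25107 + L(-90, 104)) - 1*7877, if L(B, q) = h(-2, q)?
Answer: 17230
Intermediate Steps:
h(O, a) = 0
L(B, q) = 0
(25107 + L(-90, 104)) - 1*7877 = (25107 + 0) - 1*7877 = 25107 - 7877 = 17230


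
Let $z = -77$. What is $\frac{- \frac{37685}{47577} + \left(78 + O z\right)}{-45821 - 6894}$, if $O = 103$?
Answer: $\frac{373659866}{2508021555} \approx 0.14899$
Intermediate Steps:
$\frac{- \frac{37685}{47577} + \left(78 + O z\right)}{-45821 - 6894} = \frac{- \frac{37685}{47577} + \left(78 + 103 \left(-77\right)\right)}{-45821 - 6894} = \frac{\left(-37685\right) \frac{1}{47577} + \left(78 - 7931\right)}{-52715} = \left(- \frac{37685}{47577} - 7853\right) \left(- \frac{1}{52715}\right) = \left(- \frac{373659866}{47577}\right) \left(- \frac{1}{52715}\right) = \frac{373659866}{2508021555}$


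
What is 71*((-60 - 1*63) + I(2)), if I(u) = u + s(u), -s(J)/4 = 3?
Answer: -9443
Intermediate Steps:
s(J) = -12 (s(J) = -4*3 = -12)
I(u) = -12 + u (I(u) = u - 12 = -12 + u)
71*((-60 - 1*63) + I(2)) = 71*((-60 - 1*63) + (-12 + 2)) = 71*((-60 - 63) - 10) = 71*(-123 - 10) = 71*(-133) = -9443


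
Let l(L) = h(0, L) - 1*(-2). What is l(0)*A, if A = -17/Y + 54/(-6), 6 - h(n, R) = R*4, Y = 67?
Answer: -4960/67 ≈ -74.030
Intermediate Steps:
h(n, R) = 6 - 4*R (h(n, R) = 6 - R*4 = 6 - 4*R)
A = -620/67 (A = -17/67 + 54/(-6) = -17*1/67 + 54*(-1/6) = -17/67 - 9 = -620/67 ≈ -9.2537)
l(L) = 8 - 4*L (l(L) = (6 - 4*L) - 1*(-2) = (6 - 4*L) + 2 = 8 - 4*L)
l(0)*A = (8 - 4*0)*(-620/67) = (8 + 0)*(-620/67) = 8*(-620/67) = -4960/67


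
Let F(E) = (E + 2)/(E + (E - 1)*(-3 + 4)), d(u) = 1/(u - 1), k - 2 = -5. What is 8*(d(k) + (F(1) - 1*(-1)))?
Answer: 30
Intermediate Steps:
k = -3 (k = 2 - 5 = -3)
d(u) = 1/(-1 + u)
F(E) = (2 + E)/(-1 + 2*E) (F(E) = (2 + E)/(E + (-1 + E)*1) = (2 + E)/(E + (-1 + E)) = (2 + E)/(-1 + 2*E))
8*(d(k) + (F(1) - 1*(-1))) = 8*(1/(-1 - 3) + ((2 + 1)/(-1 + 2*1) - 1*(-1))) = 8*(1/(-4) + (3/(-1 + 2) + 1)) = 8*(-¼ + (3/1 + 1)) = 8*(-¼ + (1*3 + 1)) = 8*(-¼ + (3 + 1)) = 8*(-¼ + 4) = 8*(15/4) = 30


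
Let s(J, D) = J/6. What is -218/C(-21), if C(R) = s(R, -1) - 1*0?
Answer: 436/7 ≈ 62.286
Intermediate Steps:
s(J, D) = J/6 (s(J, D) = J*(1/6) = J/6)
C(R) = R/6 (C(R) = R/6 - 1*0 = R/6 + 0 = R/6)
-218/C(-21) = -218/((1/6)*(-21)) = -218/(-7/2) = -218*(-2/7) = 436/7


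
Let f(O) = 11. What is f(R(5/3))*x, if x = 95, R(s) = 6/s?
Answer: 1045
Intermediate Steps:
f(R(5/3))*x = 11*95 = 1045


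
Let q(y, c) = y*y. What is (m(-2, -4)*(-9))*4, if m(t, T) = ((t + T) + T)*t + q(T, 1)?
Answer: -1296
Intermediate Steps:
q(y, c) = y²
m(t, T) = T² + t*(t + 2*T) (m(t, T) = ((t + T) + T)*t + T² = ((T + t) + T)*t + T² = (t + 2*T)*t + T² = t*(t + 2*T) + T² = T² + t*(t + 2*T))
(m(-2, -4)*(-9))*4 = (((-4)² + (-2)² + 2*(-4)*(-2))*(-9))*4 = ((16 + 4 + 16)*(-9))*4 = (36*(-9))*4 = -324*4 = -1296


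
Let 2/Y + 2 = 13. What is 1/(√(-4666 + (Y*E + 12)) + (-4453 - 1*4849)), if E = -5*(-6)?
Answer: -51161/475925189 - I*√562474/951850378 ≈ -0.0001075 - 7.8792e-7*I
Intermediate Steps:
Y = 2/11 (Y = 2/(-2 + 13) = 2/11 ≈ 0.18182)
E = 30
1/(√(-4666 + (Y*E + 12)) + (-4453 - 1*4849)) = 1/(√(-4666 + ((2/11)*30 + 12)) + (-4453 - 1*4849)) = 1/(√(-4666 + (60/11 + 12)) + (-4453 - 4849)) = 1/(√(-4666 + 192/11) - 9302) = 1/(√(-51134/11) - 9302) = 1/(I*√562474/11 - 9302) = 1/(-9302 + I*√562474/11)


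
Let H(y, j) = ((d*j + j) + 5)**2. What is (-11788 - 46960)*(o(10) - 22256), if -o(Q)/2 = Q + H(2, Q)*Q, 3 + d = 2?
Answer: 1338044448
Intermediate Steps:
d = -1 (d = -3 + 2 = -1)
H(y, j) = 25 (H(y, j) = ((-j + j) + 5)**2 = (0 + 5)**2 = 5**2 = 25)
o(Q) = -52*Q (o(Q) = -2*(Q + 25*Q) = -52*Q)
(-11788 - 46960)*(o(10) - 22256) = (-11788 - 46960)*(-52*10 - 22256) = -58748*(-520 - 22256) = -58748*(-22776) = 1338044448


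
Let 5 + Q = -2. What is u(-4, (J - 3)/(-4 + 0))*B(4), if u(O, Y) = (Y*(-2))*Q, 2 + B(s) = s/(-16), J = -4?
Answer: -441/8 ≈ -55.125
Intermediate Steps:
Q = -7 (Q = -5 - 2 = -7)
B(s) = -2 - s/16 (B(s) = -2 + s/(-16) = -2 + s*(-1/16) = -2 - s/16)
u(O, Y) = 14*Y (u(O, Y) = (Y*(-2))*(-7) = -2*Y*(-7) = 14*Y)
u(-4, (J - 3)/(-4 + 0))*B(4) = (14*((-4 - 3)/(-4 + 0)))*(-2 - 1/16*4) = (14*(-7/(-4)))*(-2 - ¼) = (14*(-7*(-¼)))*(-9/4) = (14*(7/4))*(-9/4) = (49/2)*(-9/4) = -441/8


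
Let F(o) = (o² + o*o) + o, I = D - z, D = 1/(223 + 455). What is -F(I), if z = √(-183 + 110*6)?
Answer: -109634804/114921 + 341*√53/113 ≈ -932.03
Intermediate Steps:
D = 1/678 ≈ 0.0014749
z = 3*√53 (z = √(-183 + 660) = √477 = 3*√53 ≈ 21.840)
I = 1/678 - 3*√53 ≈ -21.839
F(o) = o + 2*o² (F(o) = (o² + o²) + o = 2*o² + o = o + 2*o²)
-F(I) = -(1/678 - 3*√53)*(1 + 2*(1/678 - 3*√53)) = -(1/678 - 3*√53)*(1 + (1/339 - 6*√53)) = -(1/678 - 3*√53)*(340/339 - 6*√53)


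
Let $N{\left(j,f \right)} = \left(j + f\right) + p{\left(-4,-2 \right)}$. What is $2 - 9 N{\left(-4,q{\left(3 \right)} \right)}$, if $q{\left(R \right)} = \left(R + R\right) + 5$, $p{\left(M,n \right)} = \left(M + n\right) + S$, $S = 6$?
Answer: $-61$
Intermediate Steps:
$p{\left(M,n \right)} = 6 + M + n$ ($p{\left(M,n \right)} = \left(M + n\right) + 6 = 6 + M + n$)
$q{\left(R \right)} = 5 + 2 R$ ($q{\left(R \right)} = 2 R + 5 = 5 + 2 R$)
$N{\left(j,f \right)} = f + j$ ($N{\left(j,f \right)} = \left(j + f\right) - 0 = \left(f + j\right) + 0 = f + j$)
$2 - 9 N{\left(-4,q{\left(3 \right)} \right)} = 2 - 9 \left(\left(5 + 2 \cdot 3\right) - 4\right) = 2 - 9 \left(\left(5 + 6\right) - 4\right) = 2 - 9 \left(11 - 4\right) = 2 - 63 = -61$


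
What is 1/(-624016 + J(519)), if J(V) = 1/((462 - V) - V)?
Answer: -576/359433217 ≈ -1.6025e-6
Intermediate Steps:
J(V) = 1/(462 - 2*V)
1/(-624016 + J(519)) = 1/(-624016 - 1/(-462 + 2*519)) = 1/(-624016 - 1/(-462 + 1038)) = 1/(-624016 - 1/576) = 1/(-359433217/576) = -576/359433217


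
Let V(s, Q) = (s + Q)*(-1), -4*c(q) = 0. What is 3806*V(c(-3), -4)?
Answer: 15224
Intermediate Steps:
c(q) = 0 (c(q) = -¼*0 = 0)
V(s, Q) = -Q - s (V(s, Q) = (Q + s)*(-1) = -Q - s)
3806*V(c(-3), -4) = 3806*(-1*(-4) - 1*0) = 3806*(4 + 0) = 3806*4 = 15224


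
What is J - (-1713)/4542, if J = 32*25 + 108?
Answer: 1375283/1514 ≈ 908.38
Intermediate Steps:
J = 908 (J = 800 + 108 = 908)
J - (-1713)/4542 = 908 - (-1713)/4542 = 908 - 1*(-571/1514) = 908 + 571/1514 = 1375283/1514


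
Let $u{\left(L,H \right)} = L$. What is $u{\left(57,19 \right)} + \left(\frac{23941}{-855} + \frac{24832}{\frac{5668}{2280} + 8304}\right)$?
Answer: $\frac{129493952618}{4048165935} \approx 31.988$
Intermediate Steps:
$u{\left(57,19 \right)} + \left(\frac{23941}{-855} + \frac{24832}{\frac{5668}{2280} + 8304}\right) = 57 + \left(\frac{23941}{-855} + \frac{24832}{\frac{5668}{2280} + 8304}\right) = 57 + \left(23941 \left(- \frac{1}{855}\right) + \frac{24832}{5668 \cdot \frac{1}{2280} + 8304}\right) = 57 - \left(\frac{23941}{855} - \frac{24832}{\frac{1417}{570} + 8304}\right) = 57 - \left(\frac{23941}{855} - \frac{24832}{\frac{4734697}{570}}\right) = 57 + \left(- \frac{23941}{855} + 24832 \cdot \frac{570}{4734697}\right) = 57 + \left(- \frac{23941}{855} + \frac{14154240}{4734697}\right) = 57 - \frac{101251505677}{4048165935} = \frac{129493952618}{4048165935}$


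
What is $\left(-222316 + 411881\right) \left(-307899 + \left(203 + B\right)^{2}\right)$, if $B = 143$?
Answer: $-35672910395$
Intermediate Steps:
$\left(-222316 + 411881\right) \left(-307899 + \left(203 + B\right)^{2}\right) = \left(-222316 + 411881\right) \left(-307899 + \left(203 + 143\right)^{2}\right) = 189565 \left(-307899 + 346^{2}\right) = 189565 \left(-307899 + 119716\right) = 189565 \left(-188183\right) = -35672910395$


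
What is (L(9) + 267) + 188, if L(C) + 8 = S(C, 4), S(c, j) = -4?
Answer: 443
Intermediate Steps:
L(C) = -12 (L(C) = -8 - 4 = -12)
(L(9) + 267) + 188 = (-12 + 267) + 188 = 255 + 188 = 443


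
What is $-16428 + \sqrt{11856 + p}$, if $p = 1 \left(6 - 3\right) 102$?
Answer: $-16428 + \sqrt{12162} \approx -16318.0$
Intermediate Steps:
$p = 306$ ($p = 1 \cdot 3 \cdot 102 = 3 \cdot 102 = 306$)
$-16428 + \sqrt{11856 + p} = -16428 + \sqrt{11856 + 306} = -16428 + \sqrt{12162}$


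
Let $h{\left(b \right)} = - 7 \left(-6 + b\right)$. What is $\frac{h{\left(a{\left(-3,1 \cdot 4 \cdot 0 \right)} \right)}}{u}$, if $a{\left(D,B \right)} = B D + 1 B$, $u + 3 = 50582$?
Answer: $\frac{42}{50579} \approx 0.00083038$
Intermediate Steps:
$u = 50579$ ($u = -3 + 50582 = 50579$)
$a{\left(D,B \right)} = B + B D$ ($a{\left(D,B \right)} = B D + B = B + B D$)
$h{\left(b \right)} = 42 - 7 b$
$\frac{h{\left(a{\left(-3,1 \cdot 4 \cdot 0 \right)} \right)}}{u} = \frac{42 - 7 \cdot 1 \cdot 4 \cdot 0 \left(1 - 3\right)}{50579} = \left(42 - 7 \cdot 4 \cdot 0 \left(-2\right)\right) \frac{1}{50579} = \left(42 - 7 \cdot 0 \left(-2\right)\right) \frac{1}{50579} = \left(42 - 0\right) \frac{1}{50579} = \left(42 + 0\right) \frac{1}{50579} = 42 \cdot \frac{1}{50579} = \frac{42}{50579}$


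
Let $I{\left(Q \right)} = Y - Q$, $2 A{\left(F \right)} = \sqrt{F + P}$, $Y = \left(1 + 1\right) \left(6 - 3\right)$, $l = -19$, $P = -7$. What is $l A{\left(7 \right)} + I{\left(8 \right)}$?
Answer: $-2$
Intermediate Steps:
$Y = 6$ ($Y = 2 \cdot 3 = 6$)
$A{\left(F \right)} = \frac{\sqrt{-7 + F}}{2}$ ($A{\left(F \right)} = \frac{\sqrt{F - 7}}{2} = \frac{\sqrt{-7 + F}}{2}$)
$I{\left(Q \right)} = 6 - Q$
$l A{\left(7 \right)} + I{\left(8 \right)} = - 19 \frac{\sqrt{-7 + 7}}{2} + \left(6 - 8\right) = - 19 \frac{\sqrt{0}}{2} + \left(6 - 8\right) = - 19 \cdot \frac{1}{2} \cdot 0 - 2 = \left(-19\right) 0 - 2 = 0 - 2 = -2$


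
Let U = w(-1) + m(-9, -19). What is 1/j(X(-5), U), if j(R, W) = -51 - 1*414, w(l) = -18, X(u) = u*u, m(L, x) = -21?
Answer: -1/465 ≈ -0.0021505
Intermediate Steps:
X(u) = u²
U = -39 (U = -18 - 21 = -39)
j(R, W) = -465 (j(R, W) = -51 - 414 = -465)
1/j(X(-5), U) = 1/(-465) = -1/465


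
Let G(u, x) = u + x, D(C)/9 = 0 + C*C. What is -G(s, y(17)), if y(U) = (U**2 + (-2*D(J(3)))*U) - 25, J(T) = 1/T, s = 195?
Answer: -425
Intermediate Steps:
J(T) = 1/T
D(C) = 9*C**2 (D(C) = 9*(0 + C*C) = 9*(0 + C**2) = 9*C**2)
y(U) = -25 + U**2 - 2*U (y(U) = (U**2 + (-18*(1/3)**2)*U) - 25 = (U**2 + (-18/9)*U) - 25 = (U**2 + (-2*1)*U) - 25 = (U**2 - 2*U) - 25 = -25 + U**2 - 2*U)
-G(s, y(17)) = -(195 + (-25 + 17**2 - 2*17)) = -(195 + (-25 + 289 - 34)) = -(195 + 230) = -1*425 = -425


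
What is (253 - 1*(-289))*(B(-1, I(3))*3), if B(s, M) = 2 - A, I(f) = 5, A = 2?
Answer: 0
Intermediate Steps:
B(s, M) = 0 (B(s, M) = 2 - 1*2 = 2 - 2 = 0)
(253 - 1*(-289))*(B(-1, I(3))*3) = (253 - 1*(-289))*(0*3) = (253 + 289)*0 = 542*0 = 0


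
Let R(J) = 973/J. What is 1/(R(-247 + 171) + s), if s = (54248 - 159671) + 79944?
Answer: -76/1937377 ≈ -3.9228e-5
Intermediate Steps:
s = -25479 (s = -105423 + 79944 = -25479)
1/(R(-247 + 171) + s) = 1/(973/(-247 + 171) - 25479) = 1/(973/(-76) - 25479) = 1/(973*(-1/76) - 25479) = 1/(-973/76 - 25479) = 1/(-1937377/76) = -76/1937377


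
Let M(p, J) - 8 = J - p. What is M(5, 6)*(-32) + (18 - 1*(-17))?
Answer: -253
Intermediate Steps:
M(p, J) = 8 + J - p (M(p, J) = 8 + (J - p) = 8 + J - p)
M(5, 6)*(-32) + (18 - 1*(-17)) = (8 + 6 - 1*5)*(-32) + (18 - 1*(-17)) = (8 + 6 - 5)*(-32) + (18 + 17) = 9*(-32) + 35 = -288 + 35 = -253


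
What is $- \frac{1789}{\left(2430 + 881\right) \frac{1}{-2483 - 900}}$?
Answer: $\frac{6052187}{3311} \approx 1827.9$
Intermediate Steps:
$- \frac{1789}{\left(2430 + 881\right) \frac{1}{-2483 - 900}} = - \frac{1789}{3311 \frac{1}{-3383}} = - \frac{1789}{3311 \left(- \frac{1}{3383}\right)} = - \frac{1789}{- \frac{3311}{3383}} = \left(-1789\right) \left(- \frac{3383}{3311}\right) = \frac{6052187}{3311}$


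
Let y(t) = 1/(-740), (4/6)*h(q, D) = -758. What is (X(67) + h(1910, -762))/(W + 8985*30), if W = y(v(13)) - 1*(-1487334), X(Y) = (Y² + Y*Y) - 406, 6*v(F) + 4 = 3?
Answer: 5501900/1300094159 ≈ 0.0042319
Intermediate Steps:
h(q, D) = -1137 (h(q, D) = (3/2)*(-758) = -1137)
v(F) = -⅙ (v(F) = -⅔ + (⅙)*3 = -⅔ + ½ = -⅙)
y(t) = -1/740
X(Y) = -406 + 2*Y² (X(Y) = (Y² + Y²) - 406 = 2*Y² - 406 = -406 + 2*Y²)
W = 1100627159/740 (W = -1/740 - 1*(-1487334) = -1/740 + 1487334 = 1100627159/740 ≈ 1.4873e+6)
(X(67) + h(1910, -762))/(W + 8985*30) = ((-406 + 2*67²) - 1137)/(1100627159/740 + 8985*30) = ((-406 + 2*4489) - 1137)/(1100627159/740 + 269550) = ((-406 + 8978) - 1137)/(1300094159/740) = (8572 - 1137)*(740/1300094159) = 7435*(740/1300094159) = 5501900/1300094159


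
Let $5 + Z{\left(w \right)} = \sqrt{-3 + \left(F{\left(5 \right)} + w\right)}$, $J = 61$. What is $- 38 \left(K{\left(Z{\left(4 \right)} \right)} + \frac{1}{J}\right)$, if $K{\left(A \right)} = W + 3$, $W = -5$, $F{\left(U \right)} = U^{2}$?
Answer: $\frac{4598}{61} \approx 75.377$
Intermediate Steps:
$Z{\left(w \right)} = -5 + \sqrt{22 + w}$ ($Z{\left(w \right)} = -5 + \sqrt{-3 + \left(5^{2} + w\right)} = -5 + \sqrt{-3 + \left(25 + w\right)} = -5 + \sqrt{22 + w}$)
$K{\left(A \right)} = -2$ ($K{\left(A \right)} = -5 + 3 = -2$)
$- 38 \left(K{\left(Z{\left(4 \right)} \right)} + \frac{1}{J}\right) = - 38 \left(-2 + \frac{1}{61}\right) = \left(-38\right) \left(- \frac{121}{61}\right) = \frac{4598}{61}$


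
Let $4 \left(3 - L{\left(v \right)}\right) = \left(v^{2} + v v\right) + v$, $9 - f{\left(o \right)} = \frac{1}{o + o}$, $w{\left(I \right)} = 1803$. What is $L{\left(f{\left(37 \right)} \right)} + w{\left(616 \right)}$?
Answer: $\frac{9656241}{5476} \approx 1763.4$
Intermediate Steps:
$f{\left(o \right)} = 9 - \frac{1}{2 o}$ ($f{\left(o \right)} = 9 - \frac{1}{o + o} = 9 - \frac{1}{2 o}$)
$L{\left(v \right)} = 3 - \frac{v^{2}}{2} - \frac{v}{4}$ ($L{\left(v \right)} = 3 - \frac{\left(v^{2} + v v\right) + v}{4} = 3 - \frac{\left(v^{2} + v^{2}\right) + v}{4} = 3 - \frac{2 v^{2} + v}{4} = 3 - \frac{v + 2 v^{2}}{4} = 3 - \left(\frac{v^{2}}{2} + \frac{v}{4}\right) = 3 - \frac{v^{2}}{2} - \frac{v}{4}$)
$L{\left(f{\left(37 \right)} \right)} + w{\left(616 \right)} = \left(3 - \frac{\left(9 - \frac{1}{2 \cdot 37}\right)^{2}}{2} - \frac{9 - \frac{1}{2 \cdot 37}}{4}\right) + 1803 = \left(3 - \frac{\left(9 - \frac{1}{74}\right)^{2}}{2} - \frac{9 - \frac{1}{74}}{4}\right) + 1803 = \left(3 - \frac{\left(\frac{665}{74}\right)^{2}}{2} - \frac{665}{296}\right) + 1803 = \left(3 - \frac{442225}{10952} - \frac{665}{296}\right) + 1803 = - \frac{216987}{5476} + 1803 = \frac{9656241}{5476}$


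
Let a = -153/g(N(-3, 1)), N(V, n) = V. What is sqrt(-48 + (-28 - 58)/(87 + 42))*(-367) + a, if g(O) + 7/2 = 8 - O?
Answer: -102/5 - 367*I*sqrt(438)/3 ≈ -20.4 - 2560.2*I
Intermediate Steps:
g(O) = 9/2 - O (g(O) = -7/2 + (8 - O) = 9/2 - O)
a = -102/5 (a = -153/(9/2 - 1*(-3)) = -153/(9/2 + 3) = -153/15/2 = -153*2/15 = -102/5 ≈ -20.400)
sqrt(-48 + (-28 - 58)/(87 + 42))*(-367) + a = sqrt(-48 + (-28 - 58)/(87 + 42))*(-367) - 102/5 = sqrt(-48 - 86/129)*(-367) - 102/5 = sqrt(-48 - 86*1/129)*(-367) - 102/5 = sqrt(-48 - 2/3)*(-367) - 102/5 = sqrt(-146/3)*(-367) - 102/5 = (I*sqrt(438)/3)*(-367) - 102/5 = -367*I*sqrt(438)/3 - 102/5 = -102/5 - 367*I*sqrt(438)/3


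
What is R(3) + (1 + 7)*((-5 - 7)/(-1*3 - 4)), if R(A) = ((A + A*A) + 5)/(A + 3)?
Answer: 695/42 ≈ 16.548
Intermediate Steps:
R(A) = (5 + A + A²)/(3 + A) (R(A) = ((A + A²) + 5)/(3 + A) = (5 + A + A²)/(3 + A))
R(3) + (1 + 7)*((-5 - 7)/(-1*3 - 4)) = (5 + 3 + 3²)/(3 + 3) + (1 + 7)*((-5 - 7)/(-1*3 - 4)) = (5 + 3 + 9)/6 + 8*(-12/(-3 - 4)) = (⅙)*17 + 8*(-12/(-7)) = 17/6 + 8*(-12*(-⅐)) = 17/6 + 8*(12/7) = 17/6 + 96/7 = 695/42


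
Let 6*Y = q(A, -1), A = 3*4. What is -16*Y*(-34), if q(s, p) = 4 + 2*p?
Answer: 544/3 ≈ 181.33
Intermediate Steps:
A = 12
Y = 1/3 (Y = (4 + 2*(-1))/6 = (4 - 2)/6 = (1/6)*2 = 1/3 ≈ 0.33333)
-16*Y*(-34) = -16*1/3*(-34) = -16/3*(-34) = 544/3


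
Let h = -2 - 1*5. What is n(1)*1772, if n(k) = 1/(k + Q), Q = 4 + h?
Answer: -886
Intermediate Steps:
h = -7 (h = -2 - 5 = -7)
Q = -3 (Q = 4 - 7 = -3)
n(k) = 1/(-3 + k) (n(k) = 1/(k - 3) = 1/(-3 + k))
n(1)*1772 = 1772/(-3 + 1) = 1772/(-2) = -½*1772 = -886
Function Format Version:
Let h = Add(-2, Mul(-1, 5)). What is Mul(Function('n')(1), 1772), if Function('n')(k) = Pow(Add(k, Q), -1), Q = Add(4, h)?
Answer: -886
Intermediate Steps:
h = -7 (h = Add(-2, -5) = -7)
Q = -3 (Q = Add(4, -7) = -3)
Function('n')(k) = Pow(Add(-3, k), -1) (Function('n')(k) = Pow(Add(k, -3), -1) = Pow(Add(-3, k), -1))
Mul(Function('n')(1), 1772) = Mul(Pow(Add(-3, 1), -1), 1772) = Mul(Pow(-2, -1), 1772) = Mul(Rational(-1, 2), 1772) = -886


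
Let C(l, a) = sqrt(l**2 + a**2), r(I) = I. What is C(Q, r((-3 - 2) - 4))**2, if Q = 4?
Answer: 97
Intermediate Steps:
C(l, a) = sqrt(a**2 + l**2)
C(Q, r((-3 - 2) - 4))**2 = (sqrt(((-3 - 2) - 4)**2 + 4**2))**2 = (sqrt((-5 - 4)**2 + 16))**2 = (sqrt((-9)**2 + 16))**2 = (sqrt(81 + 16))**2 = (sqrt(97))**2 = 97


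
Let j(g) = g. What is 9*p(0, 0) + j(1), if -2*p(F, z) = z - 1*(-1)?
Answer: -7/2 ≈ -3.5000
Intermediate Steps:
p(F, z) = -1/2 - z/2 (p(F, z) = -(z - 1*(-1))/2 = -(z + 1)/2 = -(1 + z)/2 = -1/2 - z/2)
9*p(0, 0) + j(1) = 9*(-1/2 - 1/2*0) + 1 = 9*(-1/2 + 0) + 1 = 9*(-1/2) + 1 = -9/2 + 1 = -7/2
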